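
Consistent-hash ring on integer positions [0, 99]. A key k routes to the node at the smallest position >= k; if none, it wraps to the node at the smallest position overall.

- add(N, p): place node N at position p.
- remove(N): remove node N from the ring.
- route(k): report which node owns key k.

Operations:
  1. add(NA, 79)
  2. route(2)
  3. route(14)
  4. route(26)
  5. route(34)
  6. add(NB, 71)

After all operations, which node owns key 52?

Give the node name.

Answer: NB

Derivation:
Op 1: add NA@79 -> ring=[79:NA]
Op 2: route key 2: smallest pos >= 2 is 79 -> NA
Op 3: route key 14: smallest pos >= 14 is 79 -> NA
Op 4: route key 26: smallest pos >= 26 is 79 -> NA
Op 5: route key 34: smallest pos >= 34 is 79 -> NA
Op 6: add NB@71 -> ring=[71:NB,79:NA]
Final route key 52: smallest pos >= 52 is 71 -> NB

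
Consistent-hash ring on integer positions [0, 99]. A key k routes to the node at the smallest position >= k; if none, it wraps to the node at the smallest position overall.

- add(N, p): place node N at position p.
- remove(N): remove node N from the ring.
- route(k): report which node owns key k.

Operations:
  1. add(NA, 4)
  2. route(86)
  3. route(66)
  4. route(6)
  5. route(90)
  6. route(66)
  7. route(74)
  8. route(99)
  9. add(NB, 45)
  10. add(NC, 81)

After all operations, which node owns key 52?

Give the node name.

Op 1: add NA@4 -> ring=[4:NA]
Op 2: route key 86: none >= 86, wrap to smallest pos 4 -> NA
Op 3: route key 66: none >= 66, wrap to smallest pos 4 -> NA
Op 4: route key 6: none >= 6, wrap to smallest pos 4 -> NA
Op 5: route key 90: none >= 90, wrap to smallest pos 4 -> NA
Op 6: route key 66: none >= 66, wrap to smallest pos 4 -> NA
Op 7: route key 74: none >= 74, wrap to smallest pos 4 -> NA
Op 8: route key 99: none >= 99, wrap to smallest pos 4 -> NA
Op 9: add NB@45 -> ring=[4:NA,45:NB]
Op 10: add NC@81 -> ring=[4:NA,45:NB,81:NC]
Final route key 52: smallest pos >= 52 is 81 -> NC

Answer: NC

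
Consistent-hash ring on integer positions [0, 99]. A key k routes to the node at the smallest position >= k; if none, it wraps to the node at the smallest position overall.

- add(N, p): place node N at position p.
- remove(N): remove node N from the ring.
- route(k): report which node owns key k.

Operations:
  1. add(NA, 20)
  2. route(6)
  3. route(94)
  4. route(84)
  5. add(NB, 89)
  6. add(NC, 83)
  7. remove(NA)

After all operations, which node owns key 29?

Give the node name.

Op 1: add NA@20 -> ring=[20:NA]
Op 2: route key 6: smallest pos >= 6 is 20 -> NA
Op 3: route key 94: none >= 94, wrap to smallest pos 20 -> NA
Op 4: route key 84: none >= 84, wrap to smallest pos 20 -> NA
Op 5: add NB@89 -> ring=[20:NA,89:NB]
Op 6: add NC@83 -> ring=[20:NA,83:NC,89:NB]
Op 7: remove NA -> ring=[83:NC,89:NB]
Final route key 29: smallest pos >= 29 is 83 -> NC

Answer: NC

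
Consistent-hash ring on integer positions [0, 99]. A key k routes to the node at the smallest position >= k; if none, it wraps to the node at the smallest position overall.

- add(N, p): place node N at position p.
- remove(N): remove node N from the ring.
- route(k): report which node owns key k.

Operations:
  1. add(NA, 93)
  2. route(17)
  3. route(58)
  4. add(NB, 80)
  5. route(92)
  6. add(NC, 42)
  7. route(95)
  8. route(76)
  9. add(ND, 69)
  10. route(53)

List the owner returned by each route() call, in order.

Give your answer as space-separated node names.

Op 1: add NA@93 -> ring=[93:NA]
Op 2: route key 17: smallest pos >= 17 is 93 -> NA
Op 3: route key 58: smallest pos >= 58 is 93 -> NA
Op 4: add NB@80 -> ring=[80:NB,93:NA]
Op 5: route key 92: smallest pos >= 92 is 93 -> NA
Op 6: add NC@42 -> ring=[42:NC,80:NB,93:NA]
Op 7: route key 95: none >= 95, wrap to smallest pos 42 -> NC
Op 8: route key 76: smallest pos >= 76 is 80 -> NB
Op 9: add ND@69 -> ring=[42:NC,69:ND,80:NB,93:NA]
Op 10: route key 53: smallest pos >= 53 is 69 -> ND

Answer: NA NA NA NC NB ND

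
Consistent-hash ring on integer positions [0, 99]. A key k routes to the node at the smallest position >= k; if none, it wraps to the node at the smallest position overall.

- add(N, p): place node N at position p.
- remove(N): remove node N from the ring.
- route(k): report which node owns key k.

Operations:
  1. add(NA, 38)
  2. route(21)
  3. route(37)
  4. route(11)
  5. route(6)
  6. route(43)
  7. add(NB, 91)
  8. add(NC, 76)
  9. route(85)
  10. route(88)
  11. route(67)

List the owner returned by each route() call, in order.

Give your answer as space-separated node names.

Op 1: add NA@38 -> ring=[38:NA]
Op 2: route key 21: smallest pos >= 21 is 38 -> NA
Op 3: route key 37: smallest pos >= 37 is 38 -> NA
Op 4: route key 11: smallest pos >= 11 is 38 -> NA
Op 5: route key 6: smallest pos >= 6 is 38 -> NA
Op 6: route key 43: none >= 43, wrap to smallest pos 38 -> NA
Op 7: add NB@91 -> ring=[38:NA,91:NB]
Op 8: add NC@76 -> ring=[38:NA,76:NC,91:NB]
Op 9: route key 85: smallest pos >= 85 is 91 -> NB
Op 10: route key 88: smallest pos >= 88 is 91 -> NB
Op 11: route key 67: smallest pos >= 67 is 76 -> NC

Answer: NA NA NA NA NA NB NB NC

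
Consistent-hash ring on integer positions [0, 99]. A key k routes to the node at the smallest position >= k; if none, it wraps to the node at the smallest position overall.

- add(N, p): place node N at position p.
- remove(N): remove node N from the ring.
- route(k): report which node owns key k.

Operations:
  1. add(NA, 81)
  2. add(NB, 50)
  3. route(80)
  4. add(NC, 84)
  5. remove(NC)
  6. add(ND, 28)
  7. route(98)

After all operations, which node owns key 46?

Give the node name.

Answer: NB

Derivation:
Op 1: add NA@81 -> ring=[81:NA]
Op 2: add NB@50 -> ring=[50:NB,81:NA]
Op 3: route key 80: smallest pos >= 80 is 81 -> NA
Op 4: add NC@84 -> ring=[50:NB,81:NA,84:NC]
Op 5: remove NC -> ring=[50:NB,81:NA]
Op 6: add ND@28 -> ring=[28:ND,50:NB,81:NA]
Op 7: route key 98: none >= 98, wrap to smallest pos 28 -> ND
Final route key 46: smallest pos >= 46 is 50 -> NB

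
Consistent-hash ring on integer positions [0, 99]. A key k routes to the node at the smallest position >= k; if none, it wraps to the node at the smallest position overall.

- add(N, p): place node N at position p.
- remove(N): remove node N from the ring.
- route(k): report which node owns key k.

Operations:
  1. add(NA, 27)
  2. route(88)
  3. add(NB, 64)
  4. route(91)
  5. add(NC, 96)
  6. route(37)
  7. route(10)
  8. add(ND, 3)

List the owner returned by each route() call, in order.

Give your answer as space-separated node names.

Op 1: add NA@27 -> ring=[27:NA]
Op 2: route key 88: none >= 88, wrap to smallest pos 27 -> NA
Op 3: add NB@64 -> ring=[27:NA,64:NB]
Op 4: route key 91: none >= 91, wrap to smallest pos 27 -> NA
Op 5: add NC@96 -> ring=[27:NA,64:NB,96:NC]
Op 6: route key 37: smallest pos >= 37 is 64 -> NB
Op 7: route key 10: smallest pos >= 10 is 27 -> NA
Op 8: add ND@3 -> ring=[3:ND,27:NA,64:NB,96:NC]

Answer: NA NA NB NA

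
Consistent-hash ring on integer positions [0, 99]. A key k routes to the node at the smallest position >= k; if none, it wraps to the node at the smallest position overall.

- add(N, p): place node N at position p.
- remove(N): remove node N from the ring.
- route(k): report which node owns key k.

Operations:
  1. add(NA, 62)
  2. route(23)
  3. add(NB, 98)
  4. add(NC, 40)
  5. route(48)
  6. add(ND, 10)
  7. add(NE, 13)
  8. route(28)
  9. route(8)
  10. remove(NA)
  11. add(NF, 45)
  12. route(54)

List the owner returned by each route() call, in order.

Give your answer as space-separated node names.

Op 1: add NA@62 -> ring=[62:NA]
Op 2: route key 23: smallest pos >= 23 is 62 -> NA
Op 3: add NB@98 -> ring=[62:NA,98:NB]
Op 4: add NC@40 -> ring=[40:NC,62:NA,98:NB]
Op 5: route key 48: smallest pos >= 48 is 62 -> NA
Op 6: add ND@10 -> ring=[10:ND,40:NC,62:NA,98:NB]
Op 7: add NE@13 -> ring=[10:ND,13:NE,40:NC,62:NA,98:NB]
Op 8: route key 28: smallest pos >= 28 is 40 -> NC
Op 9: route key 8: smallest pos >= 8 is 10 -> ND
Op 10: remove NA -> ring=[10:ND,13:NE,40:NC,98:NB]
Op 11: add NF@45 -> ring=[10:ND,13:NE,40:NC,45:NF,98:NB]
Op 12: route key 54: smallest pos >= 54 is 98 -> NB

Answer: NA NA NC ND NB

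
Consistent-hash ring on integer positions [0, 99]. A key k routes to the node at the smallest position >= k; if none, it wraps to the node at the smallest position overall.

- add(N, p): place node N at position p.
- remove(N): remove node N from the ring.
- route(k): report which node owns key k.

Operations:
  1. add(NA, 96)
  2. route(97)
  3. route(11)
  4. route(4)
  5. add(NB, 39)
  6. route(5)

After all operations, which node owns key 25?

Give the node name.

Op 1: add NA@96 -> ring=[96:NA]
Op 2: route key 97: none >= 97, wrap to smallest pos 96 -> NA
Op 3: route key 11: smallest pos >= 11 is 96 -> NA
Op 4: route key 4: smallest pos >= 4 is 96 -> NA
Op 5: add NB@39 -> ring=[39:NB,96:NA]
Op 6: route key 5: smallest pos >= 5 is 39 -> NB
Final route key 25: smallest pos >= 25 is 39 -> NB

Answer: NB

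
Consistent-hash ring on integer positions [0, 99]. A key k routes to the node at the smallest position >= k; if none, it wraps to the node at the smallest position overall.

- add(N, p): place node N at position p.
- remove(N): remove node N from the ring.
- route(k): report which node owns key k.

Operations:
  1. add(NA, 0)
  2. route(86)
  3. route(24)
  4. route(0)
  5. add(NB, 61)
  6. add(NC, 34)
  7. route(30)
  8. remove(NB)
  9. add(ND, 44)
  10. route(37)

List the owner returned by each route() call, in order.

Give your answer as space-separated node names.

Answer: NA NA NA NC ND

Derivation:
Op 1: add NA@0 -> ring=[0:NA]
Op 2: route key 86: none >= 86, wrap to smallest pos 0 -> NA
Op 3: route key 24: none >= 24, wrap to smallest pos 0 -> NA
Op 4: route key 0: smallest pos >= 0 is 0 -> NA
Op 5: add NB@61 -> ring=[0:NA,61:NB]
Op 6: add NC@34 -> ring=[0:NA,34:NC,61:NB]
Op 7: route key 30: smallest pos >= 30 is 34 -> NC
Op 8: remove NB -> ring=[0:NA,34:NC]
Op 9: add ND@44 -> ring=[0:NA,34:NC,44:ND]
Op 10: route key 37: smallest pos >= 37 is 44 -> ND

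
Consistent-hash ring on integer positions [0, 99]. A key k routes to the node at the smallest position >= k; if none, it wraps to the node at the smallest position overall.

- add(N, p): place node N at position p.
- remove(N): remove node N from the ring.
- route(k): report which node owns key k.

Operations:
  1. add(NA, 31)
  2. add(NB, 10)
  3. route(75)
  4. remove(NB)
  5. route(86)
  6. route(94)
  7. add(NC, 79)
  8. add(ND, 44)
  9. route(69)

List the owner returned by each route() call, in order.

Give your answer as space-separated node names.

Op 1: add NA@31 -> ring=[31:NA]
Op 2: add NB@10 -> ring=[10:NB,31:NA]
Op 3: route key 75: none >= 75, wrap to smallest pos 10 -> NB
Op 4: remove NB -> ring=[31:NA]
Op 5: route key 86: none >= 86, wrap to smallest pos 31 -> NA
Op 6: route key 94: none >= 94, wrap to smallest pos 31 -> NA
Op 7: add NC@79 -> ring=[31:NA,79:NC]
Op 8: add ND@44 -> ring=[31:NA,44:ND,79:NC]
Op 9: route key 69: smallest pos >= 69 is 79 -> NC

Answer: NB NA NA NC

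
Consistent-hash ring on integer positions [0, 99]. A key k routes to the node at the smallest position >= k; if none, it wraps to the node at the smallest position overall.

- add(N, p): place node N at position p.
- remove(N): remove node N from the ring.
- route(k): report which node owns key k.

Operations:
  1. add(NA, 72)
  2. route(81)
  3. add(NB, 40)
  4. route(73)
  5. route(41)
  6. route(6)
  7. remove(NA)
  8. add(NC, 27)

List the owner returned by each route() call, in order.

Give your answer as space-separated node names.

Answer: NA NB NA NB

Derivation:
Op 1: add NA@72 -> ring=[72:NA]
Op 2: route key 81: none >= 81, wrap to smallest pos 72 -> NA
Op 3: add NB@40 -> ring=[40:NB,72:NA]
Op 4: route key 73: none >= 73, wrap to smallest pos 40 -> NB
Op 5: route key 41: smallest pos >= 41 is 72 -> NA
Op 6: route key 6: smallest pos >= 6 is 40 -> NB
Op 7: remove NA -> ring=[40:NB]
Op 8: add NC@27 -> ring=[27:NC,40:NB]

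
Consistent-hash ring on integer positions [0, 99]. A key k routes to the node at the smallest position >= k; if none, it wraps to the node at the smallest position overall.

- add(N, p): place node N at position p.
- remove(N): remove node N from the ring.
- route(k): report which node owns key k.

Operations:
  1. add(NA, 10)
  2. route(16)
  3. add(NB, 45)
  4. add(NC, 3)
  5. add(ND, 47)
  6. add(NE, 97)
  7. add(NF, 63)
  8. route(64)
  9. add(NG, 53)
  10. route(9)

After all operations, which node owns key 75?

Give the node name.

Answer: NE

Derivation:
Op 1: add NA@10 -> ring=[10:NA]
Op 2: route key 16: none >= 16, wrap to smallest pos 10 -> NA
Op 3: add NB@45 -> ring=[10:NA,45:NB]
Op 4: add NC@3 -> ring=[3:NC,10:NA,45:NB]
Op 5: add ND@47 -> ring=[3:NC,10:NA,45:NB,47:ND]
Op 6: add NE@97 -> ring=[3:NC,10:NA,45:NB,47:ND,97:NE]
Op 7: add NF@63 -> ring=[3:NC,10:NA,45:NB,47:ND,63:NF,97:NE]
Op 8: route key 64: smallest pos >= 64 is 97 -> NE
Op 9: add NG@53 -> ring=[3:NC,10:NA,45:NB,47:ND,53:NG,63:NF,97:NE]
Op 10: route key 9: smallest pos >= 9 is 10 -> NA
Final route key 75: smallest pos >= 75 is 97 -> NE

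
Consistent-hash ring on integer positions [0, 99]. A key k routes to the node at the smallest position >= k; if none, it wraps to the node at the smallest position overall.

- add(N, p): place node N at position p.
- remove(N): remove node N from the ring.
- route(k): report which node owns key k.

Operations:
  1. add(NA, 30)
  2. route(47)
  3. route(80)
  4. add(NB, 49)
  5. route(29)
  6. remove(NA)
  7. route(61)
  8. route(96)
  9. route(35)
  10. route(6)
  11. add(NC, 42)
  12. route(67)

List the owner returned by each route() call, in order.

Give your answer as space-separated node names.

Op 1: add NA@30 -> ring=[30:NA]
Op 2: route key 47: none >= 47, wrap to smallest pos 30 -> NA
Op 3: route key 80: none >= 80, wrap to smallest pos 30 -> NA
Op 4: add NB@49 -> ring=[30:NA,49:NB]
Op 5: route key 29: smallest pos >= 29 is 30 -> NA
Op 6: remove NA -> ring=[49:NB]
Op 7: route key 61: none >= 61, wrap to smallest pos 49 -> NB
Op 8: route key 96: none >= 96, wrap to smallest pos 49 -> NB
Op 9: route key 35: smallest pos >= 35 is 49 -> NB
Op 10: route key 6: smallest pos >= 6 is 49 -> NB
Op 11: add NC@42 -> ring=[42:NC,49:NB]
Op 12: route key 67: none >= 67, wrap to smallest pos 42 -> NC

Answer: NA NA NA NB NB NB NB NC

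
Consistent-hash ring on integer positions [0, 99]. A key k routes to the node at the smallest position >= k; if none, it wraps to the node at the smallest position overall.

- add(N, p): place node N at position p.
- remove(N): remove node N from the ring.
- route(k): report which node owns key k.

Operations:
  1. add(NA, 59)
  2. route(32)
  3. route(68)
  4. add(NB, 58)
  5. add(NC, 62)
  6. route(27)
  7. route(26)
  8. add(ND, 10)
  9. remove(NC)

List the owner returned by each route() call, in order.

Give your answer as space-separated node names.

Op 1: add NA@59 -> ring=[59:NA]
Op 2: route key 32: smallest pos >= 32 is 59 -> NA
Op 3: route key 68: none >= 68, wrap to smallest pos 59 -> NA
Op 4: add NB@58 -> ring=[58:NB,59:NA]
Op 5: add NC@62 -> ring=[58:NB,59:NA,62:NC]
Op 6: route key 27: smallest pos >= 27 is 58 -> NB
Op 7: route key 26: smallest pos >= 26 is 58 -> NB
Op 8: add ND@10 -> ring=[10:ND,58:NB,59:NA,62:NC]
Op 9: remove NC -> ring=[10:ND,58:NB,59:NA]

Answer: NA NA NB NB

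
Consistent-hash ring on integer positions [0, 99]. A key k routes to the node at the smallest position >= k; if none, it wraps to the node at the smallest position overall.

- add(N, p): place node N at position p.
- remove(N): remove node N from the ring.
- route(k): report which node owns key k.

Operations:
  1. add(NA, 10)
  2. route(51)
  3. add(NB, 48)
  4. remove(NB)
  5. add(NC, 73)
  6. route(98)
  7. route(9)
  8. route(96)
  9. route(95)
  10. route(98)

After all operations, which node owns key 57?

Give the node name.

Answer: NC

Derivation:
Op 1: add NA@10 -> ring=[10:NA]
Op 2: route key 51: none >= 51, wrap to smallest pos 10 -> NA
Op 3: add NB@48 -> ring=[10:NA,48:NB]
Op 4: remove NB -> ring=[10:NA]
Op 5: add NC@73 -> ring=[10:NA,73:NC]
Op 6: route key 98: none >= 98, wrap to smallest pos 10 -> NA
Op 7: route key 9: smallest pos >= 9 is 10 -> NA
Op 8: route key 96: none >= 96, wrap to smallest pos 10 -> NA
Op 9: route key 95: none >= 95, wrap to smallest pos 10 -> NA
Op 10: route key 98: none >= 98, wrap to smallest pos 10 -> NA
Final route key 57: smallest pos >= 57 is 73 -> NC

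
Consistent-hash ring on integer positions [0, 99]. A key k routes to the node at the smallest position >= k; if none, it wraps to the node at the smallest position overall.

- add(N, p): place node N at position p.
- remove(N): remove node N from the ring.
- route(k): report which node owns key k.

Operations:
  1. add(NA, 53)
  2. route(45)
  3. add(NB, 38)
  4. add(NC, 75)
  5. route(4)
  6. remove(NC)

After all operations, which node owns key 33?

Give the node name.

Answer: NB

Derivation:
Op 1: add NA@53 -> ring=[53:NA]
Op 2: route key 45: smallest pos >= 45 is 53 -> NA
Op 3: add NB@38 -> ring=[38:NB,53:NA]
Op 4: add NC@75 -> ring=[38:NB,53:NA,75:NC]
Op 5: route key 4: smallest pos >= 4 is 38 -> NB
Op 6: remove NC -> ring=[38:NB,53:NA]
Final route key 33: smallest pos >= 33 is 38 -> NB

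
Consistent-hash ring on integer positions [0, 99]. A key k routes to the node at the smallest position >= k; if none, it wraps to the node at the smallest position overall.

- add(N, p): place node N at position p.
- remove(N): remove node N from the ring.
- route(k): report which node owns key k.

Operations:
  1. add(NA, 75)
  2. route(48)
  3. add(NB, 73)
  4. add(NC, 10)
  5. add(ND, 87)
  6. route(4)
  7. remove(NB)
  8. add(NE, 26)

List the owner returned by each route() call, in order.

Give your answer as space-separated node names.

Op 1: add NA@75 -> ring=[75:NA]
Op 2: route key 48: smallest pos >= 48 is 75 -> NA
Op 3: add NB@73 -> ring=[73:NB,75:NA]
Op 4: add NC@10 -> ring=[10:NC,73:NB,75:NA]
Op 5: add ND@87 -> ring=[10:NC,73:NB,75:NA,87:ND]
Op 6: route key 4: smallest pos >= 4 is 10 -> NC
Op 7: remove NB -> ring=[10:NC,75:NA,87:ND]
Op 8: add NE@26 -> ring=[10:NC,26:NE,75:NA,87:ND]

Answer: NA NC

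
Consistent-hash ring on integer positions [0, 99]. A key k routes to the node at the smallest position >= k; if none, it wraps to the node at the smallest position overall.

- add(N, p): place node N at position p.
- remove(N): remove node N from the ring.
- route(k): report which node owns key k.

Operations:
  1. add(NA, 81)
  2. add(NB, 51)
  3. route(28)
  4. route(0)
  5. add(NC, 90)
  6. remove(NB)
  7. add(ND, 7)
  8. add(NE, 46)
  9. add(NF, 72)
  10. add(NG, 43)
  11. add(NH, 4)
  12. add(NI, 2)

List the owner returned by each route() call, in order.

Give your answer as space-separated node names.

Op 1: add NA@81 -> ring=[81:NA]
Op 2: add NB@51 -> ring=[51:NB,81:NA]
Op 3: route key 28: smallest pos >= 28 is 51 -> NB
Op 4: route key 0: smallest pos >= 0 is 51 -> NB
Op 5: add NC@90 -> ring=[51:NB,81:NA,90:NC]
Op 6: remove NB -> ring=[81:NA,90:NC]
Op 7: add ND@7 -> ring=[7:ND,81:NA,90:NC]
Op 8: add NE@46 -> ring=[7:ND,46:NE,81:NA,90:NC]
Op 9: add NF@72 -> ring=[7:ND,46:NE,72:NF,81:NA,90:NC]
Op 10: add NG@43 -> ring=[7:ND,43:NG,46:NE,72:NF,81:NA,90:NC]
Op 11: add NH@4 -> ring=[4:NH,7:ND,43:NG,46:NE,72:NF,81:NA,90:NC]
Op 12: add NI@2 -> ring=[2:NI,4:NH,7:ND,43:NG,46:NE,72:NF,81:NA,90:NC]

Answer: NB NB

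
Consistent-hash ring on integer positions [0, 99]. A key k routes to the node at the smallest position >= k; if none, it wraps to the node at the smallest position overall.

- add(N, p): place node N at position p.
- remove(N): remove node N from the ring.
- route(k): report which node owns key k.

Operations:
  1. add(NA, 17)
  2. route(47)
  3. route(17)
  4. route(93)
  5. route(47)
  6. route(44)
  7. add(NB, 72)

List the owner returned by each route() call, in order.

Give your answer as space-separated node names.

Op 1: add NA@17 -> ring=[17:NA]
Op 2: route key 47: none >= 47, wrap to smallest pos 17 -> NA
Op 3: route key 17: smallest pos >= 17 is 17 -> NA
Op 4: route key 93: none >= 93, wrap to smallest pos 17 -> NA
Op 5: route key 47: none >= 47, wrap to smallest pos 17 -> NA
Op 6: route key 44: none >= 44, wrap to smallest pos 17 -> NA
Op 7: add NB@72 -> ring=[17:NA,72:NB]

Answer: NA NA NA NA NA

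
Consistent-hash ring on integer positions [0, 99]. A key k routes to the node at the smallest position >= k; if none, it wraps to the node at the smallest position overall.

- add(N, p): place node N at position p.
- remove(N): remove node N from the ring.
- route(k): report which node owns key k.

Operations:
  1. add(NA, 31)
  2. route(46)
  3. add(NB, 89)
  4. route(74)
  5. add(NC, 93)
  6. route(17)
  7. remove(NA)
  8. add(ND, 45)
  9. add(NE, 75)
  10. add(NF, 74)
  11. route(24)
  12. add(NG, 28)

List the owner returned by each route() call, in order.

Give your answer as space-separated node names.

Answer: NA NB NA ND

Derivation:
Op 1: add NA@31 -> ring=[31:NA]
Op 2: route key 46: none >= 46, wrap to smallest pos 31 -> NA
Op 3: add NB@89 -> ring=[31:NA,89:NB]
Op 4: route key 74: smallest pos >= 74 is 89 -> NB
Op 5: add NC@93 -> ring=[31:NA,89:NB,93:NC]
Op 6: route key 17: smallest pos >= 17 is 31 -> NA
Op 7: remove NA -> ring=[89:NB,93:NC]
Op 8: add ND@45 -> ring=[45:ND,89:NB,93:NC]
Op 9: add NE@75 -> ring=[45:ND,75:NE,89:NB,93:NC]
Op 10: add NF@74 -> ring=[45:ND,74:NF,75:NE,89:NB,93:NC]
Op 11: route key 24: smallest pos >= 24 is 45 -> ND
Op 12: add NG@28 -> ring=[28:NG,45:ND,74:NF,75:NE,89:NB,93:NC]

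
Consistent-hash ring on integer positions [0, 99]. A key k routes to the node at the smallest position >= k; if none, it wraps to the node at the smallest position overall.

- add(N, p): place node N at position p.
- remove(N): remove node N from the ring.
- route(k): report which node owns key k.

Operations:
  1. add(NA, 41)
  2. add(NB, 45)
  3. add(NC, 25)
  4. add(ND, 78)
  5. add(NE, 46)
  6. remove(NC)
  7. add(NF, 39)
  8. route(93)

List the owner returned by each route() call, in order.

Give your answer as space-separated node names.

Answer: NF

Derivation:
Op 1: add NA@41 -> ring=[41:NA]
Op 2: add NB@45 -> ring=[41:NA,45:NB]
Op 3: add NC@25 -> ring=[25:NC,41:NA,45:NB]
Op 4: add ND@78 -> ring=[25:NC,41:NA,45:NB,78:ND]
Op 5: add NE@46 -> ring=[25:NC,41:NA,45:NB,46:NE,78:ND]
Op 6: remove NC -> ring=[41:NA,45:NB,46:NE,78:ND]
Op 7: add NF@39 -> ring=[39:NF,41:NA,45:NB,46:NE,78:ND]
Op 8: route key 93: none >= 93, wrap to smallest pos 39 -> NF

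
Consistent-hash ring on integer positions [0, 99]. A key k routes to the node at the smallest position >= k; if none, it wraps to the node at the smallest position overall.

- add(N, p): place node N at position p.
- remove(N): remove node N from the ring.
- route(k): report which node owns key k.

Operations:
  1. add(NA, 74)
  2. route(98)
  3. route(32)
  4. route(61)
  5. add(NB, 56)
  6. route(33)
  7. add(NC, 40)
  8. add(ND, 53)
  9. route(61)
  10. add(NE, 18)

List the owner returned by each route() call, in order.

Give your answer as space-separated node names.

Op 1: add NA@74 -> ring=[74:NA]
Op 2: route key 98: none >= 98, wrap to smallest pos 74 -> NA
Op 3: route key 32: smallest pos >= 32 is 74 -> NA
Op 4: route key 61: smallest pos >= 61 is 74 -> NA
Op 5: add NB@56 -> ring=[56:NB,74:NA]
Op 6: route key 33: smallest pos >= 33 is 56 -> NB
Op 7: add NC@40 -> ring=[40:NC,56:NB,74:NA]
Op 8: add ND@53 -> ring=[40:NC,53:ND,56:NB,74:NA]
Op 9: route key 61: smallest pos >= 61 is 74 -> NA
Op 10: add NE@18 -> ring=[18:NE,40:NC,53:ND,56:NB,74:NA]

Answer: NA NA NA NB NA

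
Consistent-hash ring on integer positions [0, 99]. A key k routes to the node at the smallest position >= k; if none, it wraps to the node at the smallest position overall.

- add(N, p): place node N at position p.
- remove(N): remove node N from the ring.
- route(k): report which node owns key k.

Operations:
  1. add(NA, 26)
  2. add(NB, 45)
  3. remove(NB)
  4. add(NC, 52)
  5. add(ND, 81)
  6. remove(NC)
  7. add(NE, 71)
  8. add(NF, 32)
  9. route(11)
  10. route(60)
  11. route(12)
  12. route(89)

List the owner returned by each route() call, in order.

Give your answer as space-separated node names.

Answer: NA NE NA NA

Derivation:
Op 1: add NA@26 -> ring=[26:NA]
Op 2: add NB@45 -> ring=[26:NA,45:NB]
Op 3: remove NB -> ring=[26:NA]
Op 4: add NC@52 -> ring=[26:NA,52:NC]
Op 5: add ND@81 -> ring=[26:NA,52:NC,81:ND]
Op 6: remove NC -> ring=[26:NA,81:ND]
Op 7: add NE@71 -> ring=[26:NA,71:NE,81:ND]
Op 8: add NF@32 -> ring=[26:NA,32:NF,71:NE,81:ND]
Op 9: route key 11: smallest pos >= 11 is 26 -> NA
Op 10: route key 60: smallest pos >= 60 is 71 -> NE
Op 11: route key 12: smallest pos >= 12 is 26 -> NA
Op 12: route key 89: none >= 89, wrap to smallest pos 26 -> NA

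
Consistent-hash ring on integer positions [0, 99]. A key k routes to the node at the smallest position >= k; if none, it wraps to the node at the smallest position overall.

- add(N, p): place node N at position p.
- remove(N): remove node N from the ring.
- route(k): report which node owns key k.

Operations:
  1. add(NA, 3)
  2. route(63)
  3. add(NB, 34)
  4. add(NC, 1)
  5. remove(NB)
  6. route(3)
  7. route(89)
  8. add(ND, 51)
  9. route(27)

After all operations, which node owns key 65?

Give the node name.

Op 1: add NA@3 -> ring=[3:NA]
Op 2: route key 63: none >= 63, wrap to smallest pos 3 -> NA
Op 3: add NB@34 -> ring=[3:NA,34:NB]
Op 4: add NC@1 -> ring=[1:NC,3:NA,34:NB]
Op 5: remove NB -> ring=[1:NC,3:NA]
Op 6: route key 3: smallest pos >= 3 is 3 -> NA
Op 7: route key 89: none >= 89, wrap to smallest pos 1 -> NC
Op 8: add ND@51 -> ring=[1:NC,3:NA,51:ND]
Op 9: route key 27: smallest pos >= 27 is 51 -> ND
Final route key 65: none >= 65, wrap to smallest pos 1 -> NC

Answer: NC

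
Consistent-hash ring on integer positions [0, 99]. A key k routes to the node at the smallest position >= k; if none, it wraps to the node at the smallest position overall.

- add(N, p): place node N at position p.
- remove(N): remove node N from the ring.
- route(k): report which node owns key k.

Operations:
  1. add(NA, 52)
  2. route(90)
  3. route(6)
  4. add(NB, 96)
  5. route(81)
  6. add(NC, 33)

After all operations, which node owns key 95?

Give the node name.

Answer: NB

Derivation:
Op 1: add NA@52 -> ring=[52:NA]
Op 2: route key 90: none >= 90, wrap to smallest pos 52 -> NA
Op 3: route key 6: smallest pos >= 6 is 52 -> NA
Op 4: add NB@96 -> ring=[52:NA,96:NB]
Op 5: route key 81: smallest pos >= 81 is 96 -> NB
Op 6: add NC@33 -> ring=[33:NC,52:NA,96:NB]
Final route key 95: smallest pos >= 95 is 96 -> NB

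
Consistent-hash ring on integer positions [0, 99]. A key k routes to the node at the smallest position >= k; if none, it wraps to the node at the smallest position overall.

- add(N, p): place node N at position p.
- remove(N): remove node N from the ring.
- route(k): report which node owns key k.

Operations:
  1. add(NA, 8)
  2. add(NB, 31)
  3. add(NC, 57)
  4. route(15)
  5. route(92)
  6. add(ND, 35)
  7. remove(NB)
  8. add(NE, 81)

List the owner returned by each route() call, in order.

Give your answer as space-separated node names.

Answer: NB NA

Derivation:
Op 1: add NA@8 -> ring=[8:NA]
Op 2: add NB@31 -> ring=[8:NA,31:NB]
Op 3: add NC@57 -> ring=[8:NA,31:NB,57:NC]
Op 4: route key 15: smallest pos >= 15 is 31 -> NB
Op 5: route key 92: none >= 92, wrap to smallest pos 8 -> NA
Op 6: add ND@35 -> ring=[8:NA,31:NB,35:ND,57:NC]
Op 7: remove NB -> ring=[8:NA,35:ND,57:NC]
Op 8: add NE@81 -> ring=[8:NA,35:ND,57:NC,81:NE]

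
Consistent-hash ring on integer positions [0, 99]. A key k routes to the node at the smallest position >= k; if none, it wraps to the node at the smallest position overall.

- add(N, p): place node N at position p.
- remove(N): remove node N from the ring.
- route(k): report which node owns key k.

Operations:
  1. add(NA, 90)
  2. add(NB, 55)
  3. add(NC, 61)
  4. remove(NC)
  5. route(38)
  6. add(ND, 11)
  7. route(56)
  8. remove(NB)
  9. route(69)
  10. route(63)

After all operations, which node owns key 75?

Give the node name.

Op 1: add NA@90 -> ring=[90:NA]
Op 2: add NB@55 -> ring=[55:NB,90:NA]
Op 3: add NC@61 -> ring=[55:NB,61:NC,90:NA]
Op 4: remove NC -> ring=[55:NB,90:NA]
Op 5: route key 38: smallest pos >= 38 is 55 -> NB
Op 6: add ND@11 -> ring=[11:ND,55:NB,90:NA]
Op 7: route key 56: smallest pos >= 56 is 90 -> NA
Op 8: remove NB -> ring=[11:ND,90:NA]
Op 9: route key 69: smallest pos >= 69 is 90 -> NA
Op 10: route key 63: smallest pos >= 63 is 90 -> NA
Final route key 75: smallest pos >= 75 is 90 -> NA

Answer: NA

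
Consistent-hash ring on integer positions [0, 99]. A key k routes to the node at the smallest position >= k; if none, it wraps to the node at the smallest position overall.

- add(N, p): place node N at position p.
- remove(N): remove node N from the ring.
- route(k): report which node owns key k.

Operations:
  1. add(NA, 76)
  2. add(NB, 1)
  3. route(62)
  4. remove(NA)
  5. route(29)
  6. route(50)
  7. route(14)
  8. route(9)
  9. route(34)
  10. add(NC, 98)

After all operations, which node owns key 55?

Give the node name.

Answer: NC

Derivation:
Op 1: add NA@76 -> ring=[76:NA]
Op 2: add NB@1 -> ring=[1:NB,76:NA]
Op 3: route key 62: smallest pos >= 62 is 76 -> NA
Op 4: remove NA -> ring=[1:NB]
Op 5: route key 29: none >= 29, wrap to smallest pos 1 -> NB
Op 6: route key 50: none >= 50, wrap to smallest pos 1 -> NB
Op 7: route key 14: none >= 14, wrap to smallest pos 1 -> NB
Op 8: route key 9: none >= 9, wrap to smallest pos 1 -> NB
Op 9: route key 34: none >= 34, wrap to smallest pos 1 -> NB
Op 10: add NC@98 -> ring=[1:NB,98:NC]
Final route key 55: smallest pos >= 55 is 98 -> NC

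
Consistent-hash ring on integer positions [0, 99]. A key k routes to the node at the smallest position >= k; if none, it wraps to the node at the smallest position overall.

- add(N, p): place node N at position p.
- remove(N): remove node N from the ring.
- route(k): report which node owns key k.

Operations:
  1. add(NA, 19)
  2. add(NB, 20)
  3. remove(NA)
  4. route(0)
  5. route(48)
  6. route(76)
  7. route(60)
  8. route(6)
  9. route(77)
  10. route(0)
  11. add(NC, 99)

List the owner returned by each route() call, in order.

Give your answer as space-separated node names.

Answer: NB NB NB NB NB NB NB

Derivation:
Op 1: add NA@19 -> ring=[19:NA]
Op 2: add NB@20 -> ring=[19:NA,20:NB]
Op 3: remove NA -> ring=[20:NB]
Op 4: route key 0: smallest pos >= 0 is 20 -> NB
Op 5: route key 48: none >= 48, wrap to smallest pos 20 -> NB
Op 6: route key 76: none >= 76, wrap to smallest pos 20 -> NB
Op 7: route key 60: none >= 60, wrap to smallest pos 20 -> NB
Op 8: route key 6: smallest pos >= 6 is 20 -> NB
Op 9: route key 77: none >= 77, wrap to smallest pos 20 -> NB
Op 10: route key 0: smallest pos >= 0 is 20 -> NB
Op 11: add NC@99 -> ring=[20:NB,99:NC]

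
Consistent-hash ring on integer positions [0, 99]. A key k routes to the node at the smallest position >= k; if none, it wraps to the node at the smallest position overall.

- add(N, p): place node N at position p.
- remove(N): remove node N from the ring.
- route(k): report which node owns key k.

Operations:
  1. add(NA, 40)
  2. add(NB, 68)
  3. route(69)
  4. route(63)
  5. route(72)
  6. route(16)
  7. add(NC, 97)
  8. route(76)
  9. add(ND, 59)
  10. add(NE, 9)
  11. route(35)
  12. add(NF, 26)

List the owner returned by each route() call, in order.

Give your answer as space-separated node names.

Answer: NA NB NA NA NC NA

Derivation:
Op 1: add NA@40 -> ring=[40:NA]
Op 2: add NB@68 -> ring=[40:NA,68:NB]
Op 3: route key 69: none >= 69, wrap to smallest pos 40 -> NA
Op 4: route key 63: smallest pos >= 63 is 68 -> NB
Op 5: route key 72: none >= 72, wrap to smallest pos 40 -> NA
Op 6: route key 16: smallest pos >= 16 is 40 -> NA
Op 7: add NC@97 -> ring=[40:NA,68:NB,97:NC]
Op 8: route key 76: smallest pos >= 76 is 97 -> NC
Op 9: add ND@59 -> ring=[40:NA,59:ND,68:NB,97:NC]
Op 10: add NE@9 -> ring=[9:NE,40:NA,59:ND,68:NB,97:NC]
Op 11: route key 35: smallest pos >= 35 is 40 -> NA
Op 12: add NF@26 -> ring=[9:NE,26:NF,40:NA,59:ND,68:NB,97:NC]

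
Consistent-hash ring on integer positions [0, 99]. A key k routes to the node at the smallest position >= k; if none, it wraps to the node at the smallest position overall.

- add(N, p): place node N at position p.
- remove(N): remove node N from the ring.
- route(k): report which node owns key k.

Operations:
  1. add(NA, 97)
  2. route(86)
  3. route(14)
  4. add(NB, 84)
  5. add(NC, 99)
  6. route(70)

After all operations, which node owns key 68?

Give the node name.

Answer: NB

Derivation:
Op 1: add NA@97 -> ring=[97:NA]
Op 2: route key 86: smallest pos >= 86 is 97 -> NA
Op 3: route key 14: smallest pos >= 14 is 97 -> NA
Op 4: add NB@84 -> ring=[84:NB,97:NA]
Op 5: add NC@99 -> ring=[84:NB,97:NA,99:NC]
Op 6: route key 70: smallest pos >= 70 is 84 -> NB
Final route key 68: smallest pos >= 68 is 84 -> NB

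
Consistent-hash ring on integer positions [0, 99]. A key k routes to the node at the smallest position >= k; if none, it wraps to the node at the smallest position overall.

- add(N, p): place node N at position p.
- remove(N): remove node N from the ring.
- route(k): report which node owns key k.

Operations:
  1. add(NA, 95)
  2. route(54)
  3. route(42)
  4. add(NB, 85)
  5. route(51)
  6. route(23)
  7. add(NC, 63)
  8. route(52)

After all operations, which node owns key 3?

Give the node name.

Op 1: add NA@95 -> ring=[95:NA]
Op 2: route key 54: smallest pos >= 54 is 95 -> NA
Op 3: route key 42: smallest pos >= 42 is 95 -> NA
Op 4: add NB@85 -> ring=[85:NB,95:NA]
Op 5: route key 51: smallest pos >= 51 is 85 -> NB
Op 6: route key 23: smallest pos >= 23 is 85 -> NB
Op 7: add NC@63 -> ring=[63:NC,85:NB,95:NA]
Op 8: route key 52: smallest pos >= 52 is 63 -> NC
Final route key 3: smallest pos >= 3 is 63 -> NC

Answer: NC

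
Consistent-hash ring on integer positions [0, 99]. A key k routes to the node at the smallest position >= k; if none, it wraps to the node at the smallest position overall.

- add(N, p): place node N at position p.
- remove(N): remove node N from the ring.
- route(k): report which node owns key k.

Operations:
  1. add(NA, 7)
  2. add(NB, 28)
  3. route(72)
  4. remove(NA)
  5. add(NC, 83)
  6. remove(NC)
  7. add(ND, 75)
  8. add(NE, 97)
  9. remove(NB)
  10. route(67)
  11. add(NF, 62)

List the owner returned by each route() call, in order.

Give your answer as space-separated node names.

Answer: NA ND

Derivation:
Op 1: add NA@7 -> ring=[7:NA]
Op 2: add NB@28 -> ring=[7:NA,28:NB]
Op 3: route key 72: none >= 72, wrap to smallest pos 7 -> NA
Op 4: remove NA -> ring=[28:NB]
Op 5: add NC@83 -> ring=[28:NB,83:NC]
Op 6: remove NC -> ring=[28:NB]
Op 7: add ND@75 -> ring=[28:NB,75:ND]
Op 8: add NE@97 -> ring=[28:NB,75:ND,97:NE]
Op 9: remove NB -> ring=[75:ND,97:NE]
Op 10: route key 67: smallest pos >= 67 is 75 -> ND
Op 11: add NF@62 -> ring=[62:NF,75:ND,97:NE]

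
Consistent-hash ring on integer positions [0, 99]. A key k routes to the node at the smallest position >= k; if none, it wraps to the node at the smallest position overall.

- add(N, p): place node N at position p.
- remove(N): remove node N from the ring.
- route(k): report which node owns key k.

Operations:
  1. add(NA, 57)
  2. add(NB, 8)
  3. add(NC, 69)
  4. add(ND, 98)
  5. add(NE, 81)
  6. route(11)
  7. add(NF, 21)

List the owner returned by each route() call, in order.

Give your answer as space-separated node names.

Answer: NA

Derivation:
Op 1: add NA@57 -> ring=[57:NA]
Op 2: add NB@8 -> ring=[8:NB,57:NA]
Op 3: add NC@69 -> ring=[8:NB,57:NA,69:NC]
Op 4: add ND@98 -> ring=[8:NB,57:NA,69:NC,98:ND]
Op 5: add NE@81 -> ring=[8:NB,57:NA,69:NC,81:NE,98:ND]
Op 6: route key 11: smallest pos >= 11 is 57 -> NA
Op 7: add NF@21 -> ring=[8:NB,21:NF,57:NA,69:NC,81:NE,98:ND]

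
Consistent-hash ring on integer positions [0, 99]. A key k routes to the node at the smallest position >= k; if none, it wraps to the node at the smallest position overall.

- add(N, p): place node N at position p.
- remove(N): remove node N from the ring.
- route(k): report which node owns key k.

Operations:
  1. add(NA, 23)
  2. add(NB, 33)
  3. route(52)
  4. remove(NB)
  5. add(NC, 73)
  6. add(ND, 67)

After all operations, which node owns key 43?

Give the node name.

Answer: ND

Derivation:
Op 1: add NA@23 -> ring=[23:NA]
Op 2: add NB@33 -> ring=[23:NA,33:NB]
Op 3: route key 52: none >= 52, wrap to smallest pos 23 -> NA
Op 4: remove NB -> ring=[23:NA]
Op 5: add NC@73 -> ring=[23:NA,73:NC]
Op 6: add ND@67 -> ring=[23:NA,67:ND,73:NC]
Final route key 43: smallest pos >= 43 is 67 -> ND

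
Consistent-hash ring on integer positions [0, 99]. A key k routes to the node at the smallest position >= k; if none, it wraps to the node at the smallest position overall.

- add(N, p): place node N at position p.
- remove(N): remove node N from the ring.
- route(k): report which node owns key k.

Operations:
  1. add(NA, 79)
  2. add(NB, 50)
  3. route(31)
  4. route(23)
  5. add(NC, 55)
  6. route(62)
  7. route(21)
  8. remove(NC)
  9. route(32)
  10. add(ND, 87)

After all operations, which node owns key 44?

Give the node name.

Op 1: add NA@79 -> ring=[79:NA]
Op 2: add NB@50 -> ring=[50:NB,79:NA]
Op 3: route key 31: smallest pos >= 31 is 50 -> NB
Op 4: route key 23: smallest pos >= 23 is 50 -> NB
Op 5: add NC@55 -> ring=[50:NB,55:NC,79:NA]
Op 6: route key 62: smallest pos >= 62 is 79 -> NA
Op 7: route key 21: smallest pos >= 21 is 50 -> NB
Op 8: remove NC -> ring=[50:NB,79:NA]
Op 9: route key 32: smallest pos >= 32 is 50 -> NB
Op 10: add ND@87 -> ring=[50:NB,79:NA,87:ND]
Final route key 44: smallest pos >= 44 is 50 -> NB

Answer: NB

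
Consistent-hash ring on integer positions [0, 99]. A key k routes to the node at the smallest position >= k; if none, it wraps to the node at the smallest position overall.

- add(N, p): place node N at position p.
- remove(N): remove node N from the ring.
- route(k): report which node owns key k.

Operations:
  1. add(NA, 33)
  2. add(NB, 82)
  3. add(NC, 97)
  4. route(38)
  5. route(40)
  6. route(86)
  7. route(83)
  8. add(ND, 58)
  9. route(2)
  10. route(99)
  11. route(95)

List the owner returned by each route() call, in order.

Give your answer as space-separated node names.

Op 1: add NA@33 -> ring=[33:NA]
Op 2: add NB@82 -> ring=[33:NA,82:NB]
Op 3: add NC@97 -> ring=[33:NA,82:NB,97:NC]
Op 4: route key 38: smallest pos >= 38 is 82 -> NB
Op 5: route key 40: smallest pos >= 40 is 82 -> NB
Op 6: route key 86: smallest pos >= 86 is 97 -> NC
Op 7: route key 83: smallest pos >= 83 is 97 -> NC
Op 8: add ND@58 -> ring=[33:NA,58:ND,82:NB,97:NC]
Op 9: route key 2: smallest pos >= 2 is 33 -> NA
Op 10: route key 99: none >= 99, wrap to smallest pos 33 -> NA
Op 11: route key 95: smallest pos >= 95 is 97 -> NC

Answer: NB NB NC NC NA NA NC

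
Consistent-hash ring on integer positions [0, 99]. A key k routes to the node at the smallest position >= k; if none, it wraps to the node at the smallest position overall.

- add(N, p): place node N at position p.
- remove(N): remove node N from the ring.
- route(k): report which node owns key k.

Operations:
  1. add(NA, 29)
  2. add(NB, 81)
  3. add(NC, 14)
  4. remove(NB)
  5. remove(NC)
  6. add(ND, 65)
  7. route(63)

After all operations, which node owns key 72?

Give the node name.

Answer: NA

Derivation:
Op 1: add NA@29 -> ring=[29:NA]
Op 2: add NB@81 -> ring=[29:NA,81:NB]
Op 3: add NC@14 -> ring=[14:NC,29:NA,81:NB]
Op 4: remove NB -> ring=[14:NC,29:NA]
Op 5: remove NC -> ring=[29:NA]
Op 6: add ND@65 -> ring=[29:NA,65:ND]
Op 7: route key 63: smallest pos >= 63 is 65 -> ND
Final route key 72: none >= 72, wrap to smallest pos 29 -> NA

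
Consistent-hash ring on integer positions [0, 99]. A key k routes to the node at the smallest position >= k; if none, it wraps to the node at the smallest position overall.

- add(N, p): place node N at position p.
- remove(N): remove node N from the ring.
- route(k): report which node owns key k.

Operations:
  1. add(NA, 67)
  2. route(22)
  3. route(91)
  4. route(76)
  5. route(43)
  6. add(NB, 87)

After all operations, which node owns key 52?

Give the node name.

Answer: NA

Derivation:
Op 1: add NA@67 -> ring=[67:NA]
Op 2: route key 22: smallest pos >= 22 is 67 -> NA
Op 3: route key 91: none >= 91, wrap to smallest pos 67 -> NA
Op 4: route key 76: none >= 76, wrap to smallest pos 67 -> NA
Op 5: route key 43: smallest pos >= 43 is 67 -> NA
Op 6: add NB@87 -> ring=[67:NA,87:NB]
Final route key 52: smallest pos >= 52 is 67 -> NA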